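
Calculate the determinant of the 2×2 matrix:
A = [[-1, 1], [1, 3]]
-4

For A = [[a, b], [c, d]], det(A) = a*d - b*c.
det(A) = (-1)*(3) - (1)*(1) = -3 - 1 = -4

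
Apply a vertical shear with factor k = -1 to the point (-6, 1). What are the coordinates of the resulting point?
(-6, 7)

Shear matrix for vertical shear with factor k = -1:
[[1, 0], [-1, 1]]
Result: (-6, 1) → (-6, 7)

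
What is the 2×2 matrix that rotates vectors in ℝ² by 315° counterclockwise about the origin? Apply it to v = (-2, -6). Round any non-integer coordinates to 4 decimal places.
R = [[√2/2, √2/2], [-√2/2, √2/2]]; R·v = (-5.6569, -2.8284)

A counterclockwise rotation by angle θ in ℝ² has matrix R(θ) = [[cos θ, -sin θ], [sin θ, cos θ]].
For θ = 315°: cos θ = √2/2, sin θ = -√2/2.
R(315°) = [[√2/2, √2/2], [-√2/2, √2/2]].
R·v = [√2/2·-2 + (√2/2)·-6, -√2/2·-2 + √2/2·-6] = (-5.6569, -2.8284).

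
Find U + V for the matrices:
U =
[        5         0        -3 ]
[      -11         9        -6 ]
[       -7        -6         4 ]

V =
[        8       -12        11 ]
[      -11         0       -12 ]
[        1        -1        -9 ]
U + V =
[       13       -12         8 ]
[      -22         9       -18 ]
[       -6        -7        -5 ]

Matrix addition is elementwise: (U+V)[i][j] = U[i][j] + V[i][j].
  (U+V)[0][0] = (5) + (8) = 13
  (U+V)[0][1] = (0) + (-12) = -12
  (U+V)[0][2] = (-3) + (11) = 8
  (U+V)[1][0] = (-11) + (-11) = -22
  (U+V)[1][1] = (9) + (0) = 9
  (U+V)[1][2] = (-6) + (-12) = -18
  (U+V)[2][0] = (-7) + (1) = -6
  (U+V)[2][1] = (-6) + (-1) = -7
  (U+V)[2][2] = (4) + (-9) = -5
U + V =
[       13       -12         8 ]
[      -22         9       -18 ]
[       -6        -7        -5 ]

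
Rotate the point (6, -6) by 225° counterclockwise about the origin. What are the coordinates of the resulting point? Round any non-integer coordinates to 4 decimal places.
(-8.4853, 0.0000)

Rotation matrix R(θ) = [[cos θ, -sin θ], [sin θ, cos θ]]; for θ = 225°:
R = [[-√2/2, √2/2], [-√2/2, -√2/2]]
Result: R × [6, -6]ᵀ = [-√2/2·6 + (√2/2)·-6, -√2/2·6 + (-√2/2)·-6]ᵀ = (-8.4853, 0.0000)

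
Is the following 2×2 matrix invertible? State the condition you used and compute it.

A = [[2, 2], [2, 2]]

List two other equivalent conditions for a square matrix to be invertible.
No, not invertible; det(A) = 0 (two rows are equal, so the rows are linearly dependent). Equivalent conditions (failing for this A): rank(A) < 2; Ax = 0 has non-trivial solutions; 0 is an eigenvalue; the columns are linearly dependent.

To check invertibility, compute det(A).
In this matrix, row 0 and the last row are identical, so one row is a scalar multiple of another and the rows are linearly dependent.
A matrix with linearly dependent rows has det = 0 and is not invertible.
Equivalent failed conditions:
- rank(A) < 2.
- Ax = 0 has non-trivial solutions.
- 0 is an eigenvalue.
- The columns are linearly dependent.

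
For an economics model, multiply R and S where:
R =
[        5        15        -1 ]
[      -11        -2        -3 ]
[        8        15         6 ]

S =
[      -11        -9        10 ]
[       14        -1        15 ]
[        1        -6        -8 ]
RS =
[      154       -54       283 ]
[       90       119      -116 ]
[      128      -123       257 ]

Matrix multiplication: (RS)[i][j] = sum over k of R[i][k] * S[k][j].
  (RS)[0][0] = (5)*(-11) + (15)*(14) + (-1)*(1) = 154
  (RS)[0][1] = (5)*(-9) + (15)*(-1) + (-1)*(-6) = -54
  (RS)[0][2] = (5)*(10) + (15)*(15) + (-1)*(-8) = 283
  (RS)[1][0] = (-11)*(-11) + (-2)*(14) + (-3)*(1) = 90
  (RS)[1][1] = (-11)*(-9) + (-2)*(-1) + (-3)*(-6) = 119
  (RS)[1][2] = (-11)*(10) + (-2)*(15) + (-3)*(-8) = -116
  (RS)[2][0] = (8)*(-11) + (15)*(14) + (6)*(1) = 128
  (RS)[2][1] = (8)*(-9) + (15)*(-1) + (6)*(-6) = -123
  (RS)[2][2] = (8)*(10) + (15)*(15) + (6)*(-8) = 257
RS =
[      154       -54       283 ]
[       90       119      -116 ]
[      128      -123       257 ]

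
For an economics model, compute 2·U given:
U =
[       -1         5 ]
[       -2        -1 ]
2U =
[       -2        10 ]
[       -4        -2 ]

Scalar multiplication is elementwise: (2U)[i][j] = 2 * U[i][j].
  (2U)[0][0] = 2 * (-1) = -2
  (2U)[0][1] = 2 * (5) = 10
  (2U)[1][0] = 2 * (-2) = -4
  (2U)[1][1] = 2 * (-1) = -2
2U =
[       -2        10 ]
[       -4        -2 ]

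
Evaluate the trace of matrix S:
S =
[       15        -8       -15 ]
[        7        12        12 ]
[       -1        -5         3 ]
tr(S) = 15 + 12 + 3 = 30

The trace of a square matrix is the sum of its diagonal entries.
Diagonal entries of S: S[0][0] = 15, S[1][1] = 12, S[2][2] = 3.
tr(S) = 15 + 12 + 3 = 30.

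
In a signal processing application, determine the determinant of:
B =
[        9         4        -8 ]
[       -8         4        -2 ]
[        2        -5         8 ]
det(B) = 182

Expand along row 0 (cofactor expansion): det(B) = a*(e*i - f*h) - b*(d*i - f*g) + c*(d*h - e*g), where the 3×3 is [[a, b, c], [d, e, f], [g, h, i]].
Minor M_00 = (4)*(8) - (-2)*(-5) = 32 - 10 = 22.
Minor M_01 = (-8)*(8) - (-2)*(2) = -64 + 4 = -60.
Minor M_02 = (-8)*(-5) - (4)*(2) = 40 - 8 = 32.
det(B) = (9)*(22) - (4)*(-60) + (-8)*(32) = 198 + 240 - 256 = 182.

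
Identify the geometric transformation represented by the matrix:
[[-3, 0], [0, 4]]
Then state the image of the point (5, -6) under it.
non-uniform scaling by (-3, 4); image of (5, -6) is (-15, -24)

This is diagonal with distinct entries, so it scales the x-axis by -3 and the y-axis by 4.
The matrix [[-3, 0], [0, 4]] represents: non-uniform scaling by (-3, 4).
Applying it to (5, -6): [-3·5 + 0·-6, 0·5 + 4·-6] = (-15, -24).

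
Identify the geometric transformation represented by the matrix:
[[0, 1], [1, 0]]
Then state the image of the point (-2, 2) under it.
reflection across the line y = x; image of (-2, 2) is (2, -2)

This is a symmetric orthogonal matrix with determinant -1, which characterizes a reflection in ℝ².
The matrix [[0, 1], [1, 0]] represents: reflection across the line y = x.
Applying it to (-2, 2): [0·-2 + 1·2, 1·-2 + 0·2] = (2, -2).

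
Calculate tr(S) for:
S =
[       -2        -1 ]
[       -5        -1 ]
tr(S) = -2 - 1 = -3

The trace of a square matrix is the sum of its diagonal entries.
Diagonal entries of S: S[0][0] = -2, S[1][1] = -1.
tr(S) = -2 - 1 = -3.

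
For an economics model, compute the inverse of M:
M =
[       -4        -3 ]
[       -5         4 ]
det(M) = -31
M⁻¹ =
[    -4/31     -3/31 ]
[    -5/31      4/31 ]

For a 2×2 matrix M = [[a, b], [c, d]] with det(M) ≠ 0, M⁻¹ = (1/det(M)) * [[d, -b], [-c, a]].
det(M) = (-4)*(4) - (-3)*(-5) = -16 - 15 = -31.
M⁻¹ = (1/-31) * [[4, 3], [5, -4]].
Dividing each entry by -31 and reducing:
M⁻¹ =
[    -4/31     -3/31 ]
[    -5/31      4/31 ]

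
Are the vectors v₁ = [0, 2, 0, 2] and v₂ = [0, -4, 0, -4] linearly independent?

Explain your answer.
No, linearly dependent (v₂ = -2·v₁)

Check whether there is a scalar k with v₂ = k·v₁.
Comparing components, k = -2 satisfies -2·[0, 2, 0, 2] = [0, -4, 0, -4].
Since v₂ is a scalar multiple of v₁, the two vectors are linearly dependent.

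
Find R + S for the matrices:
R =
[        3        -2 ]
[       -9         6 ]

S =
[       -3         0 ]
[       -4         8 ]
R + S =
[        0        -2 ]
[      -13        14 ]

Matrix addition is elementwise: (R+S)[i][j] = R[i][j] + S[i][j].
  (R+S)[0][0] = (3) + (-3) = 0
  (R+S)[0][1] = (-2) + (0) = -2
  (R+S)[1][0] = (-9) + (-4) = -13
  (R+S)[1][1] = (6) + (8) = 14
R + S =
[        0        -2 ]
[      -13        14 ]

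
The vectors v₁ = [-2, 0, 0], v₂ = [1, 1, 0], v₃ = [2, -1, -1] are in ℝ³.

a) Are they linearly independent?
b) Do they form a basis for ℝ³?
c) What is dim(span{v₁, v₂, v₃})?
Yes independent, yes basis, dim = 3

Stack v₁, v₂, v₃ as rows of a 3×3 matrix.
[[-2, 0, 0]; [1, 1, 0]; [2, -1, -1]] is already lower triangular with nonzero diagonal entries (-2, 1, -1), so its determinant is the product of the diagonal entries, det = (-2)·(1)·(-1) = 2 ≠ 0, and the rows are linearly independent.
Three linearly independent vectors in ℝ³ form a basis for ℝ³, so dim(span{v₁,v₂,v₃}) = 3.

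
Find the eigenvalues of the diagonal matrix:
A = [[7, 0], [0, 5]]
λ₁ = 7, λ₂ = 5

The characteristic polynomial of A is det(A - λI) = (7 - λ)(5 - λ) = 0.
The roots are λ = 7 and λ = 5, so the eigenvalues are the diagonal entries.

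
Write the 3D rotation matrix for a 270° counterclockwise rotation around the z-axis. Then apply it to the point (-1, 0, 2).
R = [[0, 1, 0], [-1, 0, 0], [0, 0, 1]]; R·(-1, 0, 2) = (0, 1, 2)

Rotation matrix for 270° around z-axis:
cos(270°) = 0, sin(270°) = -1
R = [[0, 1, 0], [-1, 0, 0], [0, 0, 1]]
Apply to (-1, 0, 2): R·[-1, 0, 2]ᵀ = (0, 1, 2)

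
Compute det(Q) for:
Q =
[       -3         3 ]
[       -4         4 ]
det(Q) = 0

For a 2×2 matrix [[a, b], [c, d]], det = a*d - b*c.
det(Q) = (-3)*(4) - (3)*(-4) = -12 + 12 = 0.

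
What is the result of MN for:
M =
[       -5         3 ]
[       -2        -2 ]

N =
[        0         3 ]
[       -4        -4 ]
MN =
[      -12       -27 ]
[        8         2 ]

Matrix multiplication: (MN)[i][j] = sum over k of M[i][k] * N[k][j].
  (MN)[0][0] = (-5)*(0) + (3)*(-4) = -12
  (MN)[0][1] = (-5)*(3) + (3)*(-4) = -27
  (MN)[1][0] = (-2)*(0) + (-2)*(-4) = 8
  (MN)[1][1] = (-2)*(3) + (-2)*(-4) = 2
MN =
[      -12       -27 ]
[        8         2 ]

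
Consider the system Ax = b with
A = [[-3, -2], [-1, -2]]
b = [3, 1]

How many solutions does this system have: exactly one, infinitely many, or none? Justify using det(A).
Exactly one solution

Compute det(A) = (-3)*(-2) - (-2)*(-1) = 4.
Because det(A) ≠ 0, A is invertible and Ax = b has a unique solution for every b (here x = A⁻¹ b).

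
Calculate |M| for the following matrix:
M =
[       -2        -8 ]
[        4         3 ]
det(M) = 26

For a 2×2 matrix [[a, b], [c, d]], det = a*d - b*c.
det(M) = (-2)*(3) - (-8)*(4) = -6 + 32 = 26.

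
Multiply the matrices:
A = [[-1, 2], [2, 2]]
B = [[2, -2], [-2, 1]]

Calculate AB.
[[-6, 4], [0, -2]]

Each entry (i,j) of AB = sum over k of A[i][k]*B[k][j].
(AB)[0][0] = (-1)*(2) + (2)*(-2) = -6
(AB)[0][1] = (-1)*(-2) + (2)*(1) = 4
(AB)[1][0] = (2)*(2) + (2)*(-2) = 0
(AB)[1][1] = (2)*(-2) + (2)*(1) = -2
AB = [[-6, 4], [0, -2]]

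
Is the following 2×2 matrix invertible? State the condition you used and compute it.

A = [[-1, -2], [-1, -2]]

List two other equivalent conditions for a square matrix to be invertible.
No, not invertible; det(A) = 0 (two rows are equal, so the rows are linearly dependent). Equivalent conditions (failing for this A): rank(A) < 2; Ax = 0 has non-trivial solutions; 0 is an eigenvalue; the columns are linearly dependent.

To check invertibility, compute det(A).
In this matrix, row 0 and the last row are identical, so one row is a scalar multiple of another and the rows are linearly dependent.
A matrix with linearly dependent rows has det = 0 and is not invertible.
Equivalent failed conditions:
- rank(A) < 2.
- Ax = 0 has non-trivial solutions.
- 0 is an eigenvalue.
- The columns are linearly dependent.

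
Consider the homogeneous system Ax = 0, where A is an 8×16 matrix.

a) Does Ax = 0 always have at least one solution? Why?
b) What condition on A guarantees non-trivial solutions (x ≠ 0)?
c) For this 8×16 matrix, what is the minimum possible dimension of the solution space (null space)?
a) Yes, x = 0 is always a solution. b) When A has linearly dependent columns (rank < n). c) Minimum nullity = 8.

a) x = 0 satisfies A·0 = 0, so the zero vector is always a solution.
b) Non-trivial solutions exist iff the columns of A are linearly dependent, equivalently rank(A) < n (the number of columns).
c) By rank-nullity, rank(A) + nullity(A) = n = 16. Since A has only 8 rows, rank(A) ≤ 8, so nullity(A) ≥ 16 - 8 = 8.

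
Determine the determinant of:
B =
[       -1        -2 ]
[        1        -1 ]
det(B) = 3

For a 2×2 matrix [[a, b], [c, d]], det = a*d - b*c.
det(B) = (-1)*(-1) - (-2)*(1) = 1 + 2 = 3.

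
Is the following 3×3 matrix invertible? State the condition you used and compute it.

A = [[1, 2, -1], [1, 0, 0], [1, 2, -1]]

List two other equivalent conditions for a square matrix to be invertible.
No, not invertible; det(A) = 0 (two rows are equal, so the rows are linearly dependent). Equivalent conditions (failing for this A): rank(A) < 3; Ax = 0 has non-trivial solutions; 0 is an eigenvalue; the columns are linearly dependent.

To check invertibility, compute det(A).
In this matrix, row 0 and the last row are identical, so one row is a scalar multiple of another and the rows are linearly dependent.
A matrix with linearly dependent rows has det = 0 and is not invertible.
Equivalent failed conditions:
- rank(A) < 3.
- Ax = 0 has non-trivial solutions.
- 0 is an eigenvalue.
- The columns are linearly dependent.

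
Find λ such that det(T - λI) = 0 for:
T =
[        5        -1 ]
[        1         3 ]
λ = 4, 4

Solve det(T - λI) = 0. For a 2×2 matrix the characteristic equation is λ² - (trace)λ + det = 0.
trace(T) = a + d = 5 + 3 = 8.
det(T) = a*d - b*c = (5)*(3) - (-1)*(1) = 15 + 1 = 16.
Characteristic equation: λ² - (8)λ + (16) = 0.
Discriminant = (8)² - 4*(16) = 64 - 64 = 0.
λ = (8 ± √0) / 2 = (8 ± 0) / 2 = 4, 4.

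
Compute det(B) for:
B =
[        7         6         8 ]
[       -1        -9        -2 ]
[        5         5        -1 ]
det(B) = 387

Expand along row 0 (cofactor expansion): det(B) = a*(e*i - f*h) - b*(d*i - f*g) + c*(d*h - e*g), where the 3×3 is [[a, b, c], [d, e, f], [g, h, i]].
Minor M_00 = (-9)*(-1) - (-2)*(5) = 9 + 10 = 19.
Minor M_01 = (-1)*(-1) - (-2)*(5) = 1 + 10 = 11.
Minor M_02 = (-1)*(5) - (-9)*(5) = -5 + 45 = 40.
det(B) = (7)*(19) - (6)*(11) + (8)*(40) = 133 - 66 + 320 = 387.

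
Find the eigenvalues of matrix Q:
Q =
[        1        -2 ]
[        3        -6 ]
λ = -5, 0

Solve det(Q - λI) = 0. For a 2×2 matrix the characteristic equation is λ² - (trace)λ + det = 0.
trace(Q) = a + d = 1 - 6 = -5.
det(Q) = a*d - b*c = (1)*(-6) - (-2)*(3) = -6 + 6 = 0.
Characteristic equation: λ² - (-5)λ + (0) = 0.
Discriminant = (-5)² - 4*(0) = 25 - 0 = 25.
λ = (-5 ± √25) / 2 = (-5 ± 5) / 2 = -5, 0.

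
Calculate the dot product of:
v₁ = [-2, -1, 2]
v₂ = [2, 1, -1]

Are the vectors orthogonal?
-7, No

The dot product is the sum of products of corresponding components.
v₁·v₂ = (-2)*(2) + (-1)*(1) + (2)*(-1) = -4 - 1 - 2 = -7.
Two vectors are orthogonal iff their dot product is 0; here the dot product is -7, so the vectors are not orthogonal.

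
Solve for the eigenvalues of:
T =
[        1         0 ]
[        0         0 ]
λ = 0, 1

Solve det(T - λI) = 0. For a 2×2 matrix the characteristic equation is λ² - (trace)λ + det = 0.
trace(T) = a + d = 1 + 0 = 1.
det(T) = a*d - b*c = (1)*(0) - (0)*(0) = 0 - 0 = 0.
Characteristic equation: λ² - (1)λ + (0) = 0.
Discriminant = (1)² - 4*(0) = 1 - 0 = 1.
λ = (1 ± √1) / 2 = (1 ± 1) / 2 = 0, 1.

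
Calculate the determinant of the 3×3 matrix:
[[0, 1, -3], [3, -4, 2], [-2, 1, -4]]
23

Expansion along first row:
det = 0·det([[-4,2],[1,-4]]) - 1·det([[3,2],[-2,-4]]) + -3·det([[3,-4],[-2,1]])
    = 0·(-4·-4 - 2·1) - 1·(3·-4 - 2·-2) + -3·(3·1 - -4·-2)
    = 0·14 - 1·-8 + -3·-5
    = 0 + 8 + 15 = 23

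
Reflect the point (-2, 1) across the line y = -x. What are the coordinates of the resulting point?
(-1, 2)

Reflection across line y = -x: (-2, 1) → (-1, 2)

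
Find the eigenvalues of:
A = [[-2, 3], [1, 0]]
λ = -3, 1

Solve det(A - λI) = 0. For a 2×2 matrix this is λ² - (trace)λ + det = 0.
trace(A) = -2 + 0 = -2.
det(A) = (-2)*(0) - (3)*(1) = 0 - 3 = -3.
Characteristic equation: λ² - (-2)λ + (-3) = 0.
Discriminant: (-2)² - 4*(-3) = 4 + 12 = 16.
Roots: λ = (-2 ± √16) / 2 = -3, 1.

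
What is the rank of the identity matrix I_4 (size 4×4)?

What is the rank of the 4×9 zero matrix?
rank(I_4) = 4, rank(0) = 0

The identity I_4 has 4 columns that are the standard basis vectors e_1, …, e_4. These are linearly independent, so all 4 columns are pivots and rank(I_4) = 4.
The 4×9 zero matrix has every entry zero, so every row is the zero row and there are no pivots; rank(0) = 0.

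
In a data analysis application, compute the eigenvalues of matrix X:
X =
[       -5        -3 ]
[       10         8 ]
λ = -2, 5

Solve det(X - λI) = 0. For a 2×2 matrix the characteristic equation is λ² - (trace)λ + det = 0.
trace(X) = a + d = -5 + 8 = 3.
det(X) = a*d - b*c = (-5)*(8) - (-3)*(10) = -40 + 30 = -10.
Characteristic equation: λ² - (3)λ + (-10) = 0.
Discriminant = (3)² - 4*(-10) = 9 + 40 = 49.
λ = (3 ± √49) / 2 = (3 ± 7) / 2 = -2, 5.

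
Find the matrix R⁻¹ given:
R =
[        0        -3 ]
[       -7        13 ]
det(R) = -21
R⁻¹ =
[   -13/21      -1/7 ]
[     -1/3         0 ]

For a 2×2 matrix R = [[a, b], [c, d]] with det(R) ≠ 0, R⁻¹ = (1/det(R)) * [[d, -b], [-c, a]].
det(R) = (0)*(13) - (-3)*(-7) = 0 - 21 = -21.
R⁻¹ = (1/-21) * [[13, 3], [7, 0]].
Dividing each entry by -21 and reducing:
R⁻¹ =
[   -13/21      -1/7 ]
[     -1/3         0 ]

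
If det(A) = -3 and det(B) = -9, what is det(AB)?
27

Use the multiplicative property of determinants: det(AB) = det(A)*det(B).
det(AB) = (-3)*(-9) = 27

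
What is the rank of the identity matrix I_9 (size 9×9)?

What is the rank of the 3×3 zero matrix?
rank(I_9) = 9, rank(0) = 0

The identity I_9 has 9 columns that are the standard basis vectors e_1, …, e_9. These are linearly independent, so all 9 columns are pivots and rank(I_9) = 9.
The 3×3 zero matrix has every entry zero, so every row is the zero row and there are no pivots; rank(0) = 0.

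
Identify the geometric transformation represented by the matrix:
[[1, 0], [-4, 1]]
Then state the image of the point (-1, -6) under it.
vertical shear with factor -4; image of (-1, -6) is (-1, -2)

The matrix [[1, 0], [k, 1]] sends (x, y) to (x, -4x + y), leaving the x-coordinate fixed: a vertical shear.
The matrix [[1, 0], [-4, 1]] represents: vertical shear with factor -4.
Applying it to (-1, -6): [1·-1 + 0·-6, -4·-1 + 1·-6] = (-1, -2).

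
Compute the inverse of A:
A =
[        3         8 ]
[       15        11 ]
det(A) = -87
A⁻¹ =
[   -11/87      8/87 ]
[     5/29     -1/29 ]

For a 2×2 matrix A = [[a, b], [c, d]] with det(A) ≠ 0, A⁻¹ = (1/det(A)) * [[d, -b], [-c, a]].
det(A) = (3)*(11) - (8)*(15) = 33 - 120 = -87.
A⁻¹ = (1/-87) * [[11, -8], [-15, 3]].
Dividing each entry by -87 and reducing:
A⁻¹ =
[   -11/87      8/87 ]
[     5/29     -1/29 ]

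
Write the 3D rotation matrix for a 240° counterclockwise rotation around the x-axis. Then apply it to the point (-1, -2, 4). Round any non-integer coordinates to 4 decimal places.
R = [[1, 0, 0], [0, -1/2, √3/2], [0, -√3/2, -1/2]]; R·(-1, -2, 4) = (-1.0000, 4.4641, -0.2679)

Rotation matrix for 240° around x-axis:
cos(240°) = -1/2, sin(240°) = -√3/2
R = [[1, 0, 0], [0, -1/2, √3/2], [0, -√3/2, -1/2]]
Apply to (-1, -2, 4): R·[-1, -2, 4]ᵀ = (-1.0000, 4.4641, -0.2679)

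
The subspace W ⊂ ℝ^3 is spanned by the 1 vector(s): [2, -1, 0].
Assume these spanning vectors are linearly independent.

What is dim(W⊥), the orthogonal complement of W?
dim(W⊥) = 2

For any subspace W of ℝ^n, dim(W) + dim(W⊥) = n (the whole-space dimension).
Here the given 1 vectors are linearly independent, so dim(W) = 1.
Thus dim(W⊥) = n - dim(W) = 3 - 1 = 2.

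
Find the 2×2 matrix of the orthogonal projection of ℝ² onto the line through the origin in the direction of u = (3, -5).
[[9/34, -15/34], [-15/34, 25/34]]

The orthogonal projection onto the line spanned by a nonzero vector u = (a, b) has matrix P = (u uᵀ) / (uᵀ u) = (1/(a² + b²)) · [[a², ab], [ab, b²]].
Here u = (3, -5), so a² + b² = 9 + 25 = 34.
P = (1/34) · [[9, -15], [-15, 25]] = [[9/34, -15/34], [-15/34, 25/34]].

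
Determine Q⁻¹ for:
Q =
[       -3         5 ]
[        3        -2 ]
det(Q) = -9
Q⁻¹ =
[      2/9       5/9 ]
[      1/3       1/3 ]

For a 2×2 matrix Q = [[a, b], [c, d]] with det(Q) ≠ 0, Q⁻¹ = (1/det(Q)) * [[d, -b], [-c, a]].
det(Q) = (-3)*(-2) - (5)*(3) = 6 - 15 = -9.
Q⁻¹ = (1/-9) * [[-2, -5], [-3, -3]].
Dividing each entry by -9 and reducing:
Q⁻¹ =
[      2/9       5/9 ]
[      1/3       1/3 ]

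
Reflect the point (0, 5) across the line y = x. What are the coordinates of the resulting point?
(5, 0)

Reflection across line y = x: (0, 5) → (5, 0)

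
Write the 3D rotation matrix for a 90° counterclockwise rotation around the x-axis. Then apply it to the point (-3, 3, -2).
R = [[1, 0, 0], [0, 0, -1], [0, 1, 0]]; R·(-3, 3, -2) = (-3, 2, 3)

Rotation matrix for 90° around x-axis:
cos(90°) = 0, sin(90°) = 1
R = [[1, 0, 0], [0, 0, -1], [0, 1, 0]]
Apply to (-3, 3, -2): R·[-3, 3, -2]ᵀ = (-3, 2, 3)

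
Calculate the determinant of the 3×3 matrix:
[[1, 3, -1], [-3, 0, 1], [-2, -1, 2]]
10

Expansion along first row:
det = 1·det([[0,1],[-1,2]]) - 3·det([[-3,1],[-2,2]]) + -1·det([[-3,0],[-2,-1]])
    = 1·(0·2 - 1·-1) - 3·(-3·2 - 1·-2) + -1·(-3·-1 - 0·-2)
    = 1·1 - 3·-4 + -1·3
    = 1 + 12 + -3 = 10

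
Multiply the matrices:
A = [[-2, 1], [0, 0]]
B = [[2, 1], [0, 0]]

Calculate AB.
[[-4, -2], [0, 0]]

Each entry (i,j) of AB = sum over k of A[i][k]*B[k][j].
(AB)[0][0] = (-2)*(2) + (1)*(0) = -4
(AB)[0][1] = (-2)*(1) + (1)*(0) = -2
(AB)[1][0] = (0)*(2) + (0)*(0) = 0
(AB)[1][1] = (0)*(1) + (0)*(0) = 0
AB = [[-4, -2], [0, 0]]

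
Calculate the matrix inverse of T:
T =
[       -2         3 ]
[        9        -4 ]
det(T) = -19
T⁻¹ =
[     4/19      3/19 ]
[     9/19      2/19 ]

For a 2×2 matrix T = [[a, b], [c, d]] with det(T) ≠ 0, T⁻¹ = (1/det(T)) * [[d, -b], [-c, a]].
det(T) = (-2)*(-4) - (3)*(9) = 8 - 27 = -19.
T⁻¹ = (1/-19) * [[-4, -3], [-9, -2]].
Dividing each entry by -19 and reducing:
T⁻¹ =
[     4/19      3/19 ]
[     9/19      2/19 ]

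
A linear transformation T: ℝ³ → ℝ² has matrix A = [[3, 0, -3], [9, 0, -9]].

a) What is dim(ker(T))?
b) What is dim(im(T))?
dim(ker) = 2, dim(im) = 1

Observe that row 2 = 3 × row 1 (so the rows are linearly dependent).
Thus rank(A) = 1 (only one linearly independent row).
dim(im(T)) = rank(A) = 1.
By the rank-nullity theorem applied to T: ℝ³ → ℝ², rank(A) + nullity(A) = 3 (the domain dimension), so dim(ker(T)) = 3 - 1 = 2.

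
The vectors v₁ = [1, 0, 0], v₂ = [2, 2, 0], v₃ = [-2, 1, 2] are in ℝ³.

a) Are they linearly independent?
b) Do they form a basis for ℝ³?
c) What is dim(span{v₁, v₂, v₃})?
Yes independent, yes basis, dim = 3

Stack v₁, v₂, v₃ as rows of a 3×3 matrix.
[[1, 0, 0]; [2, 2, 0]; [-2, 1, 2]] is already lower triangular with nonzero diagonal entries (1, 2, 2), so its determinant is the product of the diagonal entries, det = (1)·(2)·(2) = 4 ≠ 0, and the rows are linearly independent.
Three linearly independent vectors in ℝ³ form a basis for ℝ³, so dim(span{v₁,v₂,v₃}) = 3.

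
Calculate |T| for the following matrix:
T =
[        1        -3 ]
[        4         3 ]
det(T) = 15

For a 2×2 matrix [[a, b], [c, d]], det = a*d - b*c.
det(T) = (1)*(3) - (-3)*(4) = 3 + 12 = 15.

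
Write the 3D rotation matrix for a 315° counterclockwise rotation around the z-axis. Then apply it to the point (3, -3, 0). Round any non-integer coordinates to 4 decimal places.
R = [[√2/2, √2/2, 0], [-√2/2, √2/2, 0], [0, 0, 1]]; R·(3, -3, 0) = (0.0000, -4.2426, 0.0000)

Rotation matrix for 315° around z-axis:
cos(315°) = √2/2, sin(315°) = -√2/2
R = [[√2/2, √2/2, 0], [-√2/2, √2/2, 0], [0, 0, 1]]
Apply to (3, -3, 0): R·[3, -3, 0]ᵀ = (0.0000, -4.2426, 0.0000)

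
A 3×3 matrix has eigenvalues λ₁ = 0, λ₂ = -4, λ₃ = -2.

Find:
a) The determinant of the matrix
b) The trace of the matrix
det = 0, trace = -6

Two standard eigenvalue identities:
- det(A) equals the product of the eigenvalues (counted with multiplicity).
- trace(A) equals the sum of the eigenvalues.
det(A) = (0)*(-4)*(-2) = 0.
trace(A) = 0 - 4 - 2 = -6.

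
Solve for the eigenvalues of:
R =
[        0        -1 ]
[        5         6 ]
λ = 1, 5

Solve det(R - λI) = 0. For a 2×2 matrix the characteristic equation is λ² - (trace)λ + det = 0.
trace(R) = a + d = 0 + 6 = 6.
det(R) = a*d - b*c = (0)*(6) - (-1)*(5) = 0 + 5 = 5.
Characteristic equation: λ² - (6)λ + (5) = 0.
Discriminant = (6)² - 4*(5) = 36 - 20 = 16.
λ = (6 ± √16) / 2 = (6 ± 4) / 2 = 1, 5.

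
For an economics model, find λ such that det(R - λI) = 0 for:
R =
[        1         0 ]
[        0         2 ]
λ = 1, 2

Solve det(R - λI) = 0. For a 2×2 matrix the characteristic equation is λ² - (trace)λ + det = 0.
trace(R) = a + d = 1 + 2 = 3.
det(R) = a*d - b*c = (1)*(2) - (0)*(0) = 2 - 0 = 2.
Characteristic equation: λ² - (3)λ + (2) = 0.
Discriminant = (3)² - 4*(2) = 9 - 8 = 1.
λ = (3 ± √1) / 2 = (3 ± 1) / 2 = 1, 2.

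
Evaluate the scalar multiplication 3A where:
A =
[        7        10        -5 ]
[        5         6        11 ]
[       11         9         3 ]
3A =
[       21        30       -15 ]
[       15        18        33 ]
[       33        27         9 ]

Scalar multiplication is elementwise: (3A)[i][j] = 3 * A[i][j].
  (3A)[0][0] = 3 * (7) = 21
  (3A)[0][1] = 3 * (10) = 30
  (3A)[0][2] = 3 * (-5) = -15
  (3A)[1][0] = 3 * (5) = 15
  (3A)[1][1] = 3 * (6) = 18
  (3A)[1][2] = 3 * (11) = 33
  (3A)[2][0] = 3 * (11) = 33
  (3A)[2][1] = 3 * (9) = 27
  (3A)[2][2] = 3 * (3) = 9
3A =
[       21        30       -15 ]
[       15        18        33 ]
[       33        27         9 ]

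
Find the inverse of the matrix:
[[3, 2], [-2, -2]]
[[1, 1], [-1, -3/2]]

For [[a,b],[c,d]], inverse = (1/det)·[[d,-b],[-c,a]]
det = 3·-2 - 2·-2 = -2
Inverse = (1/-2)·[[-2, -2], [2, 3]]
        = [[1, 1], [-1, -3/2]]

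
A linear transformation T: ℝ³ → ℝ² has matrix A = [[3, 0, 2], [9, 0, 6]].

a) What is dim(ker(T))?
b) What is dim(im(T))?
dim(ker) = 2, dim(im) = 1

Observe that row 2 = 3 × row 1 (so the rows are linearly dependent).
Thus rank(A) = 1 (only one linearly independent row).
dim(im(T)) = rank(A) = 1.
By the rank-nullity theorem applied to T: ℝ³ → ℝ², rank(A) + nullity(A) = 3 (the domain dimension), so dim(ker(T)) = 3 - 1 = 2.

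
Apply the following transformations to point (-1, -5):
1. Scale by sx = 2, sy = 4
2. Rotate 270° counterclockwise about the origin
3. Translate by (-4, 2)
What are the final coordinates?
(-24, 4)

Step 1: Scale → (-2, -20)
Step 2: Rotate 270° → (-20, 2)
Step 3: Translate → (-24, 4)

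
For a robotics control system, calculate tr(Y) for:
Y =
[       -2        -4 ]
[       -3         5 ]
tr(Y) = -2 + 5 = 3

The trace of a square matrix is the sum of its diagonal entries.
Diagonal entries of Y: Y[0][0] = -2, Y[1][1] = 5.
tr(Y) = -2 + 5 = 3.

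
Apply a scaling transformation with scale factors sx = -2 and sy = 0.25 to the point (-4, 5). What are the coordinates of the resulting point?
(8, 1.25)

Scaling matrix:
[[-2, 0], [0, 0.25]]
Result: (-4 × -2, 5 × 0.25) = (8, 1.25)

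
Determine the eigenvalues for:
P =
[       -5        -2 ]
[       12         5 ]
λ = -1, 1

Solve det(P - λI) = 0. For a 2×2 matrix the characteristic equation is λ² - (trace)λ + det = 0.
trace(P) = a + d = -5 + 5 = 0.
det(P) = a*d - b*c = (-5)*(5) - (-2)*(12) = -25 + 24 = -1.
Characteristic equation: λ² - (0)λ + (-1) = 0.
Discriminant = (0)² - 4*(-1) = 0 + 4 = 4.
λ = (0 ± √4) / 2 = (0 ± 2) / 2 = -1, 1.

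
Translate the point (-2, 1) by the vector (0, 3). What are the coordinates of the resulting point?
(-2, 4)

Translation by (0, 3):
x' = -2 + 0 = -2
y' = 1 + 3 = 4
Homogeneous matrix: [[1, 0, 0], [0, 1, 3], [0, 0, 1]]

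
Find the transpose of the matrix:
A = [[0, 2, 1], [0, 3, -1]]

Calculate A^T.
[[0, 0], [2, 3], [1, -1]]

The transpose sends entry (i,j) to (j,i); rows become columns.
Row 0 of A: [0, 2, 1] -> column 0 of A^T.
Row 1 of A: [0, 3, -1] -> column 1 of A^T.
A^T = [[0, 0], [2, 3], [1, -1]]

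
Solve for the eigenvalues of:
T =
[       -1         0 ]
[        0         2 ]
λ = -1, 2

Solve det(T - λI) = 0. For a 2×2 matrix the characteristic equation is λ² - (trace)λ + det = 0.
trace(T) = a + d = -1 + 2 = 1.
det(T) = a*d - b*c = (-1)*(2) - (0)*(0) = -2 - 0 = -2.
Characteristic equation: λ² - (1)λ + (-2) = 0.
Discriminant = (1)² - 4*(-2) = 1 + 8 = 9.
λ = (1 ± √9) / 2 = (1 ± 3) / 2 = -1, 2.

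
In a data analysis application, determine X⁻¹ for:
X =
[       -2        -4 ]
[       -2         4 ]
det(X) = -16
X⁻¹ =
[     -1/4      -1/4 ]
[     -1/8       1/8 ]

For a 2×2 matrix X = [[a, b], [c, d]] with det(X) ≠ 0, X⁻¹ = (1/det(X)) * [[d, -b], [-c, a]].
det(X) = (-2)*(4) - (-4)*(-2) = -8 - 8 = -16.
X⁻¹ = (1/-16) * [[4, 4], [2, -2]].
Dividing each entry by -16 and reducing:
X⁻¹ =
[     -1/4      -1/4 ]
[     -1/8       1/8 ]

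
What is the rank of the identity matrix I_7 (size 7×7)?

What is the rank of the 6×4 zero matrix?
rank(I_7) = 7, rank(0) = 0

The identity I_7 has 7 columns that are the standard basis vectors e_1, …, e_7. These are linearly independent, so all 7 columns are pivots and rank(I_7) = 7.
The 6×4 zero matrix has every entry zero, so every row is the zero row and there are no pivots; rank(0) = 0.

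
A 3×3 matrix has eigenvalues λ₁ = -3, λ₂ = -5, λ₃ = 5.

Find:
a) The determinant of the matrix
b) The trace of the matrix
det = 75, trace = -3

Two standard eigenvalue identities:
- det(A) equals the product of the eigenvalues (counted with multiplicity).
- trace(A) equals the sum of the eigenvalues.
det(A) = (-3)*(-5)*(5) = 75.
trace(A) = -3 - 5 + 5 = -3.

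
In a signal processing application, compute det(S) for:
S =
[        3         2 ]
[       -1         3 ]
det(S) = 11

For a 2×2 matrix [[a, b], [c, d]], det = a*d - b*c.
det(S) = (3)*(3) - (2)*(-1) = 9 + 2 = 11.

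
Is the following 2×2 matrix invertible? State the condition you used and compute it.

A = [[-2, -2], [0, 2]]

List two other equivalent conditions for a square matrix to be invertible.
Yes, invertible; det(A) = -4 ≠ 0. Equivalent conditions: rank(A) = 2; Ax = 0 has only the trivial solution; 0 is not an eigenvalue; the columns of A are linearly independent.

To check invertibility, compute det(A).
The given matrix is triangular, so det(A) equals the product of its diagonal entries = -4 ≠ 0.
Since det(A) ≠ 0, A is invertible.
Equivalent conditions for a square matrix A to be invertible:
- rank(A) = 2 (full rank).
- The homogeneous system Ax = 0 has only the trivial solution x = 0.
- 0 is not an eigenvalue of A.
- The columns (equivalently rows) of A are linearly independent.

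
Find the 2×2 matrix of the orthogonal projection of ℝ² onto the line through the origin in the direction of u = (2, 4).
[[1/5, 2/5], [2/5, 4/5]]

The orthogonal projection onto the line spanned by a nonzero vector u = (a, b) has matrix P = (u uᵀ) / (uᵀ u) = (1/(a² + b²)) · [[a², ab], [ab, b²]].
Here u = (2, 4), so a² + b² = 4 + 16 = 20.
P = (1/20) · [[4, 8], [8, 16]] = [[1/5, 2/5], [2/5, 4/5]].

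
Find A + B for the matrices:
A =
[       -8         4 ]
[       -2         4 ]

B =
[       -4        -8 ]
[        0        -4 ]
A + B =
[      -12        -4 ]
[       -2         0 ]

Matrix addition is elementwise: (A+B)[i][j] = A[i][j] + B[i][j].
  (A+B)[0][0] = (-8) + (-4) = -12
  (A+B)[0][1] = (4) + (-8) = -4
  (A+B)[1][0] = (-2) + (0) = -2
  (A+B)[1][1] = (4) + (-4) = 0
A + B =
[      -12        -4 ]
[       -2         0 ]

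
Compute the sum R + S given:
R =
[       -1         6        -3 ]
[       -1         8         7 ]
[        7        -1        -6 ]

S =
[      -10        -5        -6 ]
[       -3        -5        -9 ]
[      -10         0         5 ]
R + S =
[      -11         1        -9 ]
[       -4         3        -2 ]
[       -3        -1        -1 ]

Matrix addition is elementwise: (R+S)[i][j] = R[i][j] + S[i][j].
  (R+S)[0][0] = (-1) + (-10) = -11
  (R+S)[0][1] = (6) + (-5) = 1
  (R+S)[0][2] = (-3) + (-6) = -9
  (R+S)[1][0] = (-1) + (-3) = -4
  (R+S)[1][1] = (8) + (-5) = 3
  (R+S)[1][2] = (7) + (-9) = -2
  (R+S)[2][0] = (7) + (-10) = -3
  (R+S)[2][1] = (-1) + (0) = -1
  (R+S)[2][2] = (-6) + (5) = -1
R + S =
[      -11         1        -9 ]
[       -4         3        -2 ]
[       -3        -1        -1 ]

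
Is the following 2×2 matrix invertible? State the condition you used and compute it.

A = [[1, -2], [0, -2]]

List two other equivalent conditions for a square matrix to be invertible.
Yes, invertible; det(A) = -2 ≠ 0. Equivalent conditions: rank(A) = 2; Ax = 0 has only the trivial solution; 0 is not an eigenvalue; the columns of A are linearly independent.

To check invertibility, compute det(A).
The given matrix is triangular, so det(A) equals the product of its diagonal entries = -2 ≠ 0.
Since det(A) ≠ 0, A is invertible.
Equivalent conditions for a square matrix A to be invertible:
- rank(A) = 2 (full rank).
- The homogeneous system Ax = 0 has only the trivial solution x = 0.
- 0 is not an eigenvalue of A.
- The columns (equivalently rows) of A are linearly independent.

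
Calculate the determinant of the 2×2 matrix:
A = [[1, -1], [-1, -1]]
-2

For A = [[a, b], [c, d]], det(A) = a*d - b*c.
det(A) = (1)*(-1) - (-1)*(-1) = -1 - 1 = -2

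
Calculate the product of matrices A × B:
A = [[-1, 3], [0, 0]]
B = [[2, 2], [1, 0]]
[[1, -2], [0, 0]]

Matrix multiplication:
C[0][0] = -1×2 + 3×1 = 1
C[0][1] = -1×2 + 3×0 = -2
C[1][0] = 0×2 + 0×1 = 0
C[1][1] = 0×2 + 0×0 = 0
Result: [[1, -2], [0, 0]]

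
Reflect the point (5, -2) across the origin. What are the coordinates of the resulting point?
(-5, 2)

Reflection across origin: (5, -2) → (-5, 2)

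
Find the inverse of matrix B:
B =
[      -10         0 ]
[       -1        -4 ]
det(B) = 40
B⁻¹ =
[    -1/10         0 ]
[     1/40      -1/4 ]

For a 2×2 matrix B = [[a, b], [c, d]] with det(B) ≠ 0, B⁻¹ = (1/det(B)) * [[d, -b], [-c, a]].
det(B) = (-10)*(-4) - (0)*(-1) = 40 - 0 = 40.
B⁻¹ = (1/40) * [[-4, 0], [1, -10]].
Dividing each entry by 40 and reducing:
B⁻¹ =
[    -1/10         0 ]
[     1/40      -1/4 ]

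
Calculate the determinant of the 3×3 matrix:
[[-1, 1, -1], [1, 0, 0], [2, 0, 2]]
-2

Expansion along first row:
det = -1·det([[0,0],[0,2]]) - 1·det([[1,0],[2,2]]) + -1·det([[1,0],[2,0]])
    = -1·(0·2 - 0·0) - 1·(1·2 - 0·2) + -1·(1·0 - 0·2)
    = -1·0 - 1·2 + -1·0
    = 0 + -2 + 0 = -2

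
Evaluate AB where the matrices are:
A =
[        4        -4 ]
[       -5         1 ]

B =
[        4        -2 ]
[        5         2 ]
AB =
[       -4       -16 ]
[      -15        12 ]

Matrix multiplication: (AB)[i][j] = sum over k of A[i][k] * B[k][j].
  (AB)[0][0] = (4)*(4) + (-4)*(5) = -4
  (AB)[0][1] = (4)*(-2) + (-4)*(2) = -16
  (AB)[1][0] = (-5)*(4) + (1)*(5) = -15
  (AB)[1][1] = (-5)*(-2) + (1)*(2) = 12
AB =
[       -4       -16 ]
[      -15        12 ]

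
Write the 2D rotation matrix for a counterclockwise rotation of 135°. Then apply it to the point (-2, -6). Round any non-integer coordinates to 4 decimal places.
R = [[-√2/2, -√2/2], [√2/2, -√2/2]]; R·(-2, -6) = (5.6569, 2.8284)

Rotation matrix formula: R(θ) = [[cos θ, -sin θ], [sin θ, cos θ]]
For θ = 135°:
cos(135°) = -√2/2
sin(135°) = √2/2
R = [[-√2/2, -√2/2], [√2/2, -√2/2]]
Apply to (-2, -6): [-√2/2·-2 + (-√2/2)·-6, √2/2·-2 + -√2/2·-6] = (5.6569, 2.8284)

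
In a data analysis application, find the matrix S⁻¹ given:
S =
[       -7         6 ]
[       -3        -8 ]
det(S) = 74
S⁻¹ =
[    -4/37     -3/37 ]
[     3/74     -7/74 ]

For a 2×2 matrix S = [[a, b], [c, d]] with det(S) ≠ 0, S⁻¹ = (1/det(S)) * [[d, -b], [-c, a]].
det(S) = (-7)*(-8) - (6)*(-3) = 56 + 18 = 74.
S⁻¹ = (1/74) * [[-8, -6], [3, -7]].
Dividing each entry by 74 and reducing:
S⁻¹ =
[    -4/37     -3/37 ]
[     3/74     -7/74 ]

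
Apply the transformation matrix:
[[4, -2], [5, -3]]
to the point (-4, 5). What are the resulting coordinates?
(-26, -35)

Matrix multiplication:
[[4, -2], [5, -3]] × [-4, 5]ᵀ
= [4×-4 + -2×5, 5×-4 + -3×5]ᵀ
= [-26.0000, -35.0000]ᵀ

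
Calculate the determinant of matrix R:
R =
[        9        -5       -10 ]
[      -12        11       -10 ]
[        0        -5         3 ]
det(R) = -933

Expand along row 0 (cofactor expansion): det(R) = a*(e*i - f*h) - b*(d*i - f*g) + c*(d*h - e*g), where the 3×3 is [[a, b, c], [d, e, f], [g, h, i]].
Minor M_00 = (11)*(3) - (-10)*(-5) = 33 - 50 = -17.
Minor M_01 = (-12)*(3) - (-10)*(0) = -36 - 0 = -36.
Minor M_02 = (-12)*(-5) - (11)*(0) = 60 - 0 = 60.
det(R) = (9)*(-17) - (-5)*(-36) + (-10)*(60) = -153 - 180 - 600 = -933.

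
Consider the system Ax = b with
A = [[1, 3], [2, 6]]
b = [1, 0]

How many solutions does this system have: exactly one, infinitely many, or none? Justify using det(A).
No solution

det(A) = (1)*(6) - (3)*(2) = 0, so A is singular.
The column space of A is span(column 1) = span([1, 2]).
b = [1, 0] is not a scalar multiple of column 1, so b ∉ column space and the system is inconsistent — no solution.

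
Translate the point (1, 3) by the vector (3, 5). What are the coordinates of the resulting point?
(4, 8)

Translation by (3, 5):
x' = 1 + 3 = 4
y' = 3 + 5 = 8
Homogeneous matrix: [[1, 0, 3], [0, 1, 5], [0, 0, 1]]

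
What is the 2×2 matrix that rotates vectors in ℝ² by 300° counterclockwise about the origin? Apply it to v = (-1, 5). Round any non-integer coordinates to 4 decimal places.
R = [[1/2, √3/2], [-√3/2, 1/2]]; R·v = (3.8301, 3.3660)

A counterclockwise rotation by angle θ in ℝ² has matrix R(θ) = [[cos θ, -sin θ], [sin θ, cos θ]].
For θ = 300°: cos θ = 1/2, sin θ = -√3/2.
R(300°) = [[1/2, √3/2], [-√3/2, 1/2]].
R·v = [1/2·-1 + (√3/2)·5, -√3/2·-1 + 1/2·5] = (3.8301, 3.3660).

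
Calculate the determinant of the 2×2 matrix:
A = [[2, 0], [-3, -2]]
-4

For A = [[a, b], [c, d]], det(A) = a*d - b*c.
det(A) = (2)*(-2) - (0)*(-3) = -4 - 0 = -4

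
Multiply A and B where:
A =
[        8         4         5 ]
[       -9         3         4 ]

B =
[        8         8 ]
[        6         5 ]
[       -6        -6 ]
AB =
[       58        54 ]
[      -78       -81 ]

Matrix multiplication: (AB)[i][j] = sum over k of A[i][k] * B[k][j].
  (AB)[0][0] = (8)*(8) + (4)*(6) + (5)*(-6) = 58
  (AB)[0][1] = (8)*(8) + (4)*(5) + (5)*(-6) = 54
  (AB)[1][0] = (-9)*(8) + (3)*(6) + (4)*(-6) = -78
  (AB)[1][1] = (-9)*(8) + (3)*(5) + (4)*(-6) = -81
AB =
[       58        54 ]
[      -78       -81 ]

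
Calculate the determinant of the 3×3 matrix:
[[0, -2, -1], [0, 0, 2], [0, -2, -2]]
0

Expansion along first row:
det = 0·det([[0,2],[-2,-2]]) - -2·det([[0,2],[0,-2]]) + -1·det([[0,0],[0,-2]])
    = 0·(0·-2 - 2·-2) - -2·(0·-2 - 2·0) + -1·(0·-2 - 0·0)
    = 0·4 - -2·0 + -1·0
    = 0 + 0 + 0 = 0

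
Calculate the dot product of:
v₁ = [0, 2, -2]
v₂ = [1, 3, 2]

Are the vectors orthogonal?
2, No

The dot product is the sum of products of corresponding components.
v₁·v₂ = (0)*(1) + (2)*(3) + (-2)*(2) = 0 + 6 - 4 = 2.
Two vectors are orthogonal iff their dot product is 0; here the dot product is 2, so the vectors are not orthogonal.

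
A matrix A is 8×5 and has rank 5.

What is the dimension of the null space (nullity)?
0

The rank-nullity theorem for an m×n matrix states:
rank(A) + nullity(A) = n (the number of columns).
Here n = 5 and rank(A) = 5, so nullity(A) = 5 - 5 = 0.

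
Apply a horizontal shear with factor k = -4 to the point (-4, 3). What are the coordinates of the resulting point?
(-16, 3)

Shear matrix for horizontal shear with factor k = -4:
[[1, -4], [0, 1]]
Result: (-4, 3) → (-16, 3)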